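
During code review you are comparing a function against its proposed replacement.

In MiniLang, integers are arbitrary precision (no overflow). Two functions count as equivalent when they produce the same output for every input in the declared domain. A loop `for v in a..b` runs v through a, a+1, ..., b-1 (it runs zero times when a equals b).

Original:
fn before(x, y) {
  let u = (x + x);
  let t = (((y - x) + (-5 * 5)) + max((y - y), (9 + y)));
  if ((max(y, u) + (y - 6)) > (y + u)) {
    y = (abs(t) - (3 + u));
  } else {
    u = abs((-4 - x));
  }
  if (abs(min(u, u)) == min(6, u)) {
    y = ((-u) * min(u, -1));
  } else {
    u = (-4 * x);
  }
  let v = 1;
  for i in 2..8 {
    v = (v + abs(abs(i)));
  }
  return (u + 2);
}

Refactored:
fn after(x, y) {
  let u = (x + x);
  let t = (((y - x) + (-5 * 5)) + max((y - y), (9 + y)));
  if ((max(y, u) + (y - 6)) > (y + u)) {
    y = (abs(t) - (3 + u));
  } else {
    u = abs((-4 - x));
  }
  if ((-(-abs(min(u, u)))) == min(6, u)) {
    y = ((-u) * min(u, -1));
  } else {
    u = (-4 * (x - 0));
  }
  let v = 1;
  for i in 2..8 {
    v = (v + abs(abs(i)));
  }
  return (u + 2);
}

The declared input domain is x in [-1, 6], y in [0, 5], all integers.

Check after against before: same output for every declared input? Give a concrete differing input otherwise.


Comparing the listings, the differences include: arithmetic usage differs, constant usage differs.
As a probe, take x=0, y=1: before runs u := 0 | t := -14 | ((max(y, u) + (y - 6)) > (y + u)): false | u := 4 | (abs(min(u, u)) == min(6, u)): true | y := 4 | v := 1 | iter i=2: | v := 3 | iter i=3: | v := 6 | iter i=4: | v := 10 | iter i=5: | v := 15 | iter i=6: | v := 21 | iter i=7: | v := 28 | result 6; after runs u := 0 | t := -14 | ((max(y, u) + (y - 6)) > (y + u)): false | u := 4 | ((-(-abs(min(u, u)))) == min(6, u)): true | y := 4 | v := 1 | iter i=2: | v := 3 | iter i=3: | v := 6 | iter i=4: | v := 10 | iter i=5: | v := 15 | iter i=6: | v := 21 | iter i=7: | v := 28 | result 6; both end at 6.
An exhaustive pass over the 48 declared inputs shows identical outputs.
verdict: equivalent


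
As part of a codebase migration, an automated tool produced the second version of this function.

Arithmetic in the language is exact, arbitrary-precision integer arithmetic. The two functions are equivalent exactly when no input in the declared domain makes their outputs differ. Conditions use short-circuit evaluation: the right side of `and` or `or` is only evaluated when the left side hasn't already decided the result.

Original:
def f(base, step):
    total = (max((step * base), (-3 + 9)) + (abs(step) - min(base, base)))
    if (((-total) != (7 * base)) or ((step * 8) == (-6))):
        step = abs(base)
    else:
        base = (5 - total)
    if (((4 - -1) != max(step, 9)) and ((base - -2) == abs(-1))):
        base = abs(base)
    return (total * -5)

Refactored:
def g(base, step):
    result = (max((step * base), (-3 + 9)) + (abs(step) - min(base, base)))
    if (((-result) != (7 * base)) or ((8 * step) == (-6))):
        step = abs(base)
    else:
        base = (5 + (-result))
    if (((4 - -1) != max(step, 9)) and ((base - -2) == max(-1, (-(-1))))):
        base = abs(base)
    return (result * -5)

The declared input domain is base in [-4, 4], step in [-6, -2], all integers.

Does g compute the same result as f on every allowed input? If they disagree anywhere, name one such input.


Side by side, the visible changes include: constant usage differs, plus min/max/abs usage differs, plus local variable names differ, plus arithmetic usage differs.
Spot check at base=2, step=-3 — f: total=7, then (((-total) != (7 * base)) or ((step * 8) == (-6))) is true, then step=2, then (((4 - -1) != max(step, 9)) and ((base - -2) == abs(-1))) is false, then returns -35. g: result=7, then (((-result) != (7 * base)) or ((8 * step) == (-6))) is true, then step=2, then (((4 - -1) != max(step, 9)) and ((base - -2) == max(-1, (-(-1))))) is false, then returns -35. Both give -35.
An exhaustive pass over the 45 declared inputs shows identical outputs.
verdict: equivalent


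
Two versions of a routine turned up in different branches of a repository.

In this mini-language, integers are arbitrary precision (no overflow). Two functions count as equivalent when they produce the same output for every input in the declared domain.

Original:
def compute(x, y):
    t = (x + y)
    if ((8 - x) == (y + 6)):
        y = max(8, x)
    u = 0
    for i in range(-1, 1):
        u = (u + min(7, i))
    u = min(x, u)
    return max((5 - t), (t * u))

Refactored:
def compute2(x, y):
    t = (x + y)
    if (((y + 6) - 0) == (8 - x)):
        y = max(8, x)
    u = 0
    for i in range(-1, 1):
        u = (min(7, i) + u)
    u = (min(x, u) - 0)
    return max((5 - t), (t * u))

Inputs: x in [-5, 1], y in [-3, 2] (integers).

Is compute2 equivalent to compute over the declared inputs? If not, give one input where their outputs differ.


Although constant usage differs; and arithmetic usage differs, 42/42 inputs agree.
verdict: equivalent


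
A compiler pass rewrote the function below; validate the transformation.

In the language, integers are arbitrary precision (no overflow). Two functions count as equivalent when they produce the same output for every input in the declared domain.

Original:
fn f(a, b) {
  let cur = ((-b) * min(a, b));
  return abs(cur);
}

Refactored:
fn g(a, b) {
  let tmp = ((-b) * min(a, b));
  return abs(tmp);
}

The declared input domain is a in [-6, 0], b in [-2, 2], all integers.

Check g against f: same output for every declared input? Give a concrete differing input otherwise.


This is a faithful refactor — local variable names differ, but the computed results match everywhere.
As a probe, take a=-2, b=1: f runs cur = 2; return 2; g runs tmp = 2; return 2; both end at 2.
Sweeping the whole domain (35 inputs) finds no disagreement.
verdict: equivalent


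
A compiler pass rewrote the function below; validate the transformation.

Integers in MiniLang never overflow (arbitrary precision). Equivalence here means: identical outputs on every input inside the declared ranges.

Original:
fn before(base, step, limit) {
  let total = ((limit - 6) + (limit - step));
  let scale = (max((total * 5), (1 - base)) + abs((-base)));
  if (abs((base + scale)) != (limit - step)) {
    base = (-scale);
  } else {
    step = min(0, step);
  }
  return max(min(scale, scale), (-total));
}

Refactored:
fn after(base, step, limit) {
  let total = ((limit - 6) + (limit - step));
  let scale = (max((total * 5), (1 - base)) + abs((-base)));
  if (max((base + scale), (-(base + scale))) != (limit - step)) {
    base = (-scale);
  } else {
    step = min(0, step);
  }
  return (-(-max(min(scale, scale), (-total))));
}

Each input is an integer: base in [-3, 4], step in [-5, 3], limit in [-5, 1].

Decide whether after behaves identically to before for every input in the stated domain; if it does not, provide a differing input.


The two are interchangeable: arithmetic usage differs, min/max/abs usage differs, and every declared input agrees.
Tracing base=4, step=3, limit=-5: before: total = -19; scale = 1; (abs((base + scale)) != (limit - step)) -> true; base = -1; return 19 | after: total = -19; scale = 1; (max((base + scale), (-(base + scale))) != (limit - step)) -> true; base = -1; return 19 — matching result 19.
Across all 504 domain points the two functions coincide.
verdict: equivalent


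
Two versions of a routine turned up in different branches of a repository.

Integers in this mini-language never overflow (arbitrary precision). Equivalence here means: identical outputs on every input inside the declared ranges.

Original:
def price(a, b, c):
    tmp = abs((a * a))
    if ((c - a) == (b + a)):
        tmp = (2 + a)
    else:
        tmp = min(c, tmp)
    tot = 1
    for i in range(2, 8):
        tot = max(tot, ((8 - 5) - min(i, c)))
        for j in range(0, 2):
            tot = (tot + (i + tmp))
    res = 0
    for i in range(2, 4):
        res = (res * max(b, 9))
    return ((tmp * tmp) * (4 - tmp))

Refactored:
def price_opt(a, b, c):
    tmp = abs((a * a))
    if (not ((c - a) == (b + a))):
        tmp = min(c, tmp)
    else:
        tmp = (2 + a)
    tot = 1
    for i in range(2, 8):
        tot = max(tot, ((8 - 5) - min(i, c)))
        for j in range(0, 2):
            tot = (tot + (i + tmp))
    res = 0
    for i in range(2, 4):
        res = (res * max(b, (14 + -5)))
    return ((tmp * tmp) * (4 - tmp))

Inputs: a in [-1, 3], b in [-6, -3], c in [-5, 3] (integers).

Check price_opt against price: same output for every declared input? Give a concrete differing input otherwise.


Equivalent — the differences include arithmetic usage differs; also constant usage differs; also boolean connective usage differs, yet no declared input distinguishes the two.
Spot check at a=3, b=-3, c=-3 — price: tmp becomes 9; next ((c - a) == (b + a)) evaluates to false; next tmp becomes -3; next tot becomes 1; next at i=2:; next tot becomes 6; next at j=0:; next tot becomes 5; next at j=1:; next tot becomes 4; next at i=3:; next tot becomes 6; next at j=0:; next tot becomes 6; next at j=1:; next tot becomes 6; next at i=4:; next tot becomes 6; next at j=0:; next tot becomes 7; next at j=1:; next tot becomes 8; next at i=5:; next tot becomes 8; next at j=0:; next tot becomes 10; next at j=1:; next tot becomes 12; next at i=6:; next tot becomes 12; next at j=0:; next tot becomes 15; next at j=1:; next tot becomes 18; next at i=7:; next tot becomes 18; next at j=0:; next tot becomes 22; next at j=1:; next tot becomes 26; next res becomes 0; next at i=2:; next res becomes 0; next at i=3:; next res becomes 0; next final value 63. price_opt: tmp becomes 9; next (not ((c - a) == (b + a))) evaluates to true; next tmp becomes -3; next tot becomes 1; next at i=2:; next tot becomes 6; next at j=0:; next tot becomes 5; next at j=1:; next tot becomes 4; next at i=3:; next tot becomes 6; next at j=0:; next tot becomes 6; next at j=1:; next tot becomes 6; next at i=4:; next tot becomes 6; next at j=0:; next tot becomes 7; next at j=1:; next tot becomes 8; next at i=5:; next tot becomes 8; next at j=0:; next tot becomes 10; next at j=1:; next tot becomes 12; next at i=6:; next tot becomes 12; next at j=0:; next tot becomes 15; next at j=1:; next tot becomes 18; next at i=7:; next tot becomes 18; next at j=0:; next tot becomes 22; next at j=1:; next tot becomes 26; next res becomes 0; next at i=2:; next res becomes 0; next at i=3:; next res becomes 0; next final value 63. Both give 63.
Every one of the 180 inputs gives matching results.
verdict: equivalent


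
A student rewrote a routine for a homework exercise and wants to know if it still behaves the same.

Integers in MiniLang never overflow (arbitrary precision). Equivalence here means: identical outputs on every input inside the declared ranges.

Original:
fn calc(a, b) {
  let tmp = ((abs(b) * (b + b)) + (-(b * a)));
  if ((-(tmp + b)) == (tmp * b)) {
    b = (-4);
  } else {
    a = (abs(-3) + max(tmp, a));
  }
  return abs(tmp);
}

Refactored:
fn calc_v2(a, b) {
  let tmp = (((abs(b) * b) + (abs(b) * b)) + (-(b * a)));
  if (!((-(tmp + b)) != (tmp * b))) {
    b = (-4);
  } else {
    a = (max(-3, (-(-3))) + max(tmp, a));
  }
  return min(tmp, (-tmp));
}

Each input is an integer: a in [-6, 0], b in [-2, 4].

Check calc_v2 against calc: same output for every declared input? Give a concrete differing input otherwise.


At a=-6, b=-2: calc gives 20, calc_v2 gives -20.
verdict: not equivalent; witness: a=-6, b=-2


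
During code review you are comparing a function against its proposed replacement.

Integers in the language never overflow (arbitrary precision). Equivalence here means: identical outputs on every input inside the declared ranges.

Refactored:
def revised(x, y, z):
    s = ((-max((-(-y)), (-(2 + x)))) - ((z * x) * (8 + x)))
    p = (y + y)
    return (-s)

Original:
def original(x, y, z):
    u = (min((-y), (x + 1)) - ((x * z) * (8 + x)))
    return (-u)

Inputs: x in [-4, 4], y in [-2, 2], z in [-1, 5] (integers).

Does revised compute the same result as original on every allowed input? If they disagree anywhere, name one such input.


These are not equivalent — on x=-4, y=-2, z=-1 the outputs split (19 vs 18).
original: u=-19, then returns 19
revised: s=-18, then p=-4, then returns 18
verdict: not equivalent; witness: x=-4, y=-2, z=-1


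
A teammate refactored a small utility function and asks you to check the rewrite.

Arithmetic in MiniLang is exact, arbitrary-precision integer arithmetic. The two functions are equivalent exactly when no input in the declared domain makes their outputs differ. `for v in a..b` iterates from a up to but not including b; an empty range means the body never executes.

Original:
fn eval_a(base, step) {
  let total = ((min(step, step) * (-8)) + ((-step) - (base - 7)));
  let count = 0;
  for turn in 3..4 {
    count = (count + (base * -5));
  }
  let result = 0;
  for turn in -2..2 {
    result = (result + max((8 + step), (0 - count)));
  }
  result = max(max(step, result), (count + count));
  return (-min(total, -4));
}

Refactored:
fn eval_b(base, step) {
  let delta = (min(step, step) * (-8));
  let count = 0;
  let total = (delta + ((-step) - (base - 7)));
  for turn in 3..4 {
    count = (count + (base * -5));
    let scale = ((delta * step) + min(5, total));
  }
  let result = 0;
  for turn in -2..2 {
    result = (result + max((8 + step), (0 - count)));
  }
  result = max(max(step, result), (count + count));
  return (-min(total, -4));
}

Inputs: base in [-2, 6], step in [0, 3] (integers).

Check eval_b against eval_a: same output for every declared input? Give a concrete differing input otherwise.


Changes here: constant usage differs; local variable names differ; min/max/abs usage differs; statement counts differ; arithmetic usage differs; the full 36-point sweep finds no disagreement.
verdict: equivalent


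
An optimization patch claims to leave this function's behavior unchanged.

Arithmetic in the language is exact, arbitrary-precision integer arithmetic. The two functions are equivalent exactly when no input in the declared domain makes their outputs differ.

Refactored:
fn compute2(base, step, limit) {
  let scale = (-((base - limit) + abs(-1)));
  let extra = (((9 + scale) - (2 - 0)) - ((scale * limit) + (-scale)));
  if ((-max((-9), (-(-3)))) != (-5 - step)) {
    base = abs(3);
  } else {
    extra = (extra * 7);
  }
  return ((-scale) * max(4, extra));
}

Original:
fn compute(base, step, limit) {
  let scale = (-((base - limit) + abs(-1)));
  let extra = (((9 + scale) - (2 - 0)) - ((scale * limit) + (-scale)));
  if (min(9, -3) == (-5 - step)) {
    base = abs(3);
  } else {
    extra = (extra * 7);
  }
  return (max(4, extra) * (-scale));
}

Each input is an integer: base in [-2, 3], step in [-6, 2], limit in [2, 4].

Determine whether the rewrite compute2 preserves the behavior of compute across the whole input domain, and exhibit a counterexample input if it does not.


Evaluate both at base=-2, step=-6, limit=2.
compute: scale = 3; extra = 7; (min(9, -3) == (-5 - step)) -> false; extra = 49; return -147
compute2: scale = 3; extra = 7; ((-max((-9), (-(-3)))) != (-5 - step)) -> true; base = 3; return -21
-147 vs -21 — the two versions disagree here.
verdict: not equivalent; witness: base=-2, step=-6, limit=2


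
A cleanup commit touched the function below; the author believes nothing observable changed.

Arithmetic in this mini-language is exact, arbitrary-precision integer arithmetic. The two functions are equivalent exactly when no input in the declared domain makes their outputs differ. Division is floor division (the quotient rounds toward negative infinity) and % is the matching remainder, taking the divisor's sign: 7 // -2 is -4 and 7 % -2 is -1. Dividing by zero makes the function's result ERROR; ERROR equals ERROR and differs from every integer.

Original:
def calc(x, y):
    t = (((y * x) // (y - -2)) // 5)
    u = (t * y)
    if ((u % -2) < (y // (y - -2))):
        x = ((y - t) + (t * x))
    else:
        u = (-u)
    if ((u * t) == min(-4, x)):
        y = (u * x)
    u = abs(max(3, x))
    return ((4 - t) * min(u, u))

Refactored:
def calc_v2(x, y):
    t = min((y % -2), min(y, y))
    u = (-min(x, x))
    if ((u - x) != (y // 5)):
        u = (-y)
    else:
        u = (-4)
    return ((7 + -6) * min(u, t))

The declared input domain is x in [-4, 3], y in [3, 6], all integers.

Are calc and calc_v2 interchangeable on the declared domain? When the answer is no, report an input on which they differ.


There is a counterexample at x=-4, y=3: 40 on one side, -3 on the other.
calc: t = -1; u = -3; ((u % -2) < (y // (y - -2))) -> true; x = 8; ((u * t) == min(-4, x)) -> false; u = 8; return 40
calc_v2: t = -1; u = 4; ((u - x) != (y // 5)) -> true; u = -3; return -3
verdict: not equivalent; witness: x=-4, y=3


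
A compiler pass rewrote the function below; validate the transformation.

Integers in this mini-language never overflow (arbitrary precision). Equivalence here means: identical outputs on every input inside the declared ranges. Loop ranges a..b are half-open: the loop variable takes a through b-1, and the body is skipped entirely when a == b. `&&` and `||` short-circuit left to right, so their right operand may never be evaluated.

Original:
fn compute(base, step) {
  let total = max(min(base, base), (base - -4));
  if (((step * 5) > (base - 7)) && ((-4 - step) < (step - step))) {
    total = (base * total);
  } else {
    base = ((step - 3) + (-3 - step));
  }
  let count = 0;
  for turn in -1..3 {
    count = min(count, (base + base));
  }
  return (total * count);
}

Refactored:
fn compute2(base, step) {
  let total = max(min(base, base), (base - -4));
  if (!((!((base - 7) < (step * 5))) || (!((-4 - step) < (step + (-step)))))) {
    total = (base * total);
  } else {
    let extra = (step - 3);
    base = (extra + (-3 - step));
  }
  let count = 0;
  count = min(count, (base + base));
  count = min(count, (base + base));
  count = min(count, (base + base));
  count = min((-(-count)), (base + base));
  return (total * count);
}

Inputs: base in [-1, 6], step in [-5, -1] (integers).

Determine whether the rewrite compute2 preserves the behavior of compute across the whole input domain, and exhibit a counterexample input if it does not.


Reading the diff, among the changes: local variable names differ; also boolean connective usage differs; also min/max/abs usage differs; also statement counts differ; also loop structure differs; also comparison usage differs; also arithmetic usage differs.
As a probe, take base=2, step=-4: compute runs total := 6 | (((step * 5) > (base - 7)) && ((-4 - step) < (step - step))): false | base := -6 | count := 0 | iter turn=-1: | count := -12 | iter turn=0: | count := -12 | iter turn=1: | count := -12 | iter turn=2: | count := -12 | result -72; compute2 runs total := 6 | (!((!((base - 7) < (step * 5))) || (!((-4 - step) < (step + (-step)))))): false | extra := -7 | base := -6 | count := 0 | count := -12 | count := -12 | count := -12 | count := -12 | result -72; both end at -72.
Sweeping the whole domain (40 inputs) finds no disagreement.
verdict: equivalent


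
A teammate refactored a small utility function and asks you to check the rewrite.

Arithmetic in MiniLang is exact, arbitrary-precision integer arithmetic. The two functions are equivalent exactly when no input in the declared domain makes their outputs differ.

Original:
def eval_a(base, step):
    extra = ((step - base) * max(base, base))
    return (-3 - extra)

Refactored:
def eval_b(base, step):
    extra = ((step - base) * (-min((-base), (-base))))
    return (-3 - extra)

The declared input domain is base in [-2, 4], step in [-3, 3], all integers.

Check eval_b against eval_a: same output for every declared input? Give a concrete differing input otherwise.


The two versions differ — the changes include min/max/abs usage differs.
As a probe, take base=0, step=-2: eval_a runs extra := 0 | result -3; eval_b runs extra := 0 | result -3; both end at -3.
Checked all 49 inputs in the declared domain: the outputs agree on every one.
verdict: equivalent


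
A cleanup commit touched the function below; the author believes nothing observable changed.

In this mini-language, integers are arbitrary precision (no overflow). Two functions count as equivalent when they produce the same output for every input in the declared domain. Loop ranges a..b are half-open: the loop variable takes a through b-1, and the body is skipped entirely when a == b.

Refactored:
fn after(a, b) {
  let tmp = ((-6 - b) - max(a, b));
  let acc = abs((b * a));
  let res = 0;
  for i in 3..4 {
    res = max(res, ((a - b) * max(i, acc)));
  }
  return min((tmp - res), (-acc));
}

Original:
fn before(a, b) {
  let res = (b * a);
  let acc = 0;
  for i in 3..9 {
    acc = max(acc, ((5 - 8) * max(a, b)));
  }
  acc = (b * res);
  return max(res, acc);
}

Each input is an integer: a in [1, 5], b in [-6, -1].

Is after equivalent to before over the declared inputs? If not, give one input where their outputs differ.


a=1, b=-6 yields 36 from before but -43 from after.
verdict: not equivalent; witness: a=1, b=-6


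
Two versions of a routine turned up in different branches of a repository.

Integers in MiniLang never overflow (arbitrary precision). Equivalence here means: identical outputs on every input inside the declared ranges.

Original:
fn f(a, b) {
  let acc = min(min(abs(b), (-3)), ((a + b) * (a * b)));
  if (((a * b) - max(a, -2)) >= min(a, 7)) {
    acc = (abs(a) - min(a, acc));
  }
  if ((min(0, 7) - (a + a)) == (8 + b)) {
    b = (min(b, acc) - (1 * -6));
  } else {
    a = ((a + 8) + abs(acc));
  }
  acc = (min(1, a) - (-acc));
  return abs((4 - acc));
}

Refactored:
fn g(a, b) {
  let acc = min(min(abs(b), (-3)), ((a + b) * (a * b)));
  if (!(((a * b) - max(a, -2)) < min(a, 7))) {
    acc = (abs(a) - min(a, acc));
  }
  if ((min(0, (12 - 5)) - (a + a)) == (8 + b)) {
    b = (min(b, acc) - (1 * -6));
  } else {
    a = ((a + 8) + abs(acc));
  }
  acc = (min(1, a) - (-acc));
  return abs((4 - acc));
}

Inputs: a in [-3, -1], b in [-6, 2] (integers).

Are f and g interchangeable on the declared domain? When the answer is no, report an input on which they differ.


Side by side, the visible changes include: boolean connective usage differs; and comparison usage differs; and arithmetic usage differs; and constant usage differs.
Tracing a=-1, b=-6: f: acc := -42 | (((a * b) - max(a, -2)) >= min(a, 7)): true | acc := 43 | ((min(0, 7) - (a + a)) == (8 + b)): true | b := 0 | acc := 42 | result 38 | g: acc := -42 | (!(((a * b) - max(a, -2)) < min(a, 7))): true | acc := 43 | ((min(0, (12 - 5)) - (a + a)) == (8 + b)): true | b := 0 | acc := 42 | result 38 — matching result 38.
Every one of the 27 inputs gives matching results.
verdict: equivalent


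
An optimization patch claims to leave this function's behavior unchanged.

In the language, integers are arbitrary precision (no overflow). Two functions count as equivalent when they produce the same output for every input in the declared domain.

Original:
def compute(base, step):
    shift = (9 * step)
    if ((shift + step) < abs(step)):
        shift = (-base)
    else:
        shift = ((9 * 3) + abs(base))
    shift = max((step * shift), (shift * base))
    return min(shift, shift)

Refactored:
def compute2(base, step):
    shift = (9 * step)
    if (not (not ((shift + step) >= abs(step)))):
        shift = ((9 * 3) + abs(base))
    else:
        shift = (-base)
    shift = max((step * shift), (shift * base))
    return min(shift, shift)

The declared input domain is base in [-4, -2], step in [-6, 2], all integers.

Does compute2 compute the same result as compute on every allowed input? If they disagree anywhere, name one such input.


The two are interchangeable: boolean connective usage differs, and comparison usage differs, and every declared input agrees.
Spot check at base=-2, step=2 — compute: shift becomes 18; next ((shift + step) < abs(step)) evaluates to false; next shift becomes 29; next shift becomes 58; next final value 58. compute2: shift becomes 18; next (not (not ((shift + step) >= abs(step)))) evaluates to true; next shift becomes 29; next shift becomes 58; next final value 58. Both give 58.
Checked all 27 inputs in the declared domain: the outputs agree on every one.
verdict: equivalent


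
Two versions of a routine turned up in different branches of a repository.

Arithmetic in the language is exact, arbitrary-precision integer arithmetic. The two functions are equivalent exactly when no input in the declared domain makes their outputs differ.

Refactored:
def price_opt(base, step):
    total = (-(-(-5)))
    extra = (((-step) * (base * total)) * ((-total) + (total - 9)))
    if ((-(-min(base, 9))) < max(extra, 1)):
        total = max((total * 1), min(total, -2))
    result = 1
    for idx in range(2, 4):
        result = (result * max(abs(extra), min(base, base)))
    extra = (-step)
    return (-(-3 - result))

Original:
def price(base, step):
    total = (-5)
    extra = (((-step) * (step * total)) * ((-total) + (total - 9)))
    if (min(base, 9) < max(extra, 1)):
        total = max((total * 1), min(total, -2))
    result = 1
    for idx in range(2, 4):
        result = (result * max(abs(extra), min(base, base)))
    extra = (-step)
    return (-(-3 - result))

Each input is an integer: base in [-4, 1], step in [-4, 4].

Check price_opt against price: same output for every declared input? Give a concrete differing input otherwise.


Not equivalent: base=-4, step=-3 separates them (164028 vs 291603).
price: total=-5, then extra=-405, then (min(base, 9) < max(extra, 1)) is true, then total=-5, then result=1, then (idx=2), then result=405, then (idx=3), then result=164025, then extra=3, then returns 164028
price_opt: total=-5, then extra=-540, then ((-(-min(base, 9))) < max(extra, 1)) is true, then total=-5, then result=1, then (idx=2), then result=540, then (idx=3), then result=291600, then extra=3, then returns 291603
verdict: not equivalent; witness: base=-4, step=-3


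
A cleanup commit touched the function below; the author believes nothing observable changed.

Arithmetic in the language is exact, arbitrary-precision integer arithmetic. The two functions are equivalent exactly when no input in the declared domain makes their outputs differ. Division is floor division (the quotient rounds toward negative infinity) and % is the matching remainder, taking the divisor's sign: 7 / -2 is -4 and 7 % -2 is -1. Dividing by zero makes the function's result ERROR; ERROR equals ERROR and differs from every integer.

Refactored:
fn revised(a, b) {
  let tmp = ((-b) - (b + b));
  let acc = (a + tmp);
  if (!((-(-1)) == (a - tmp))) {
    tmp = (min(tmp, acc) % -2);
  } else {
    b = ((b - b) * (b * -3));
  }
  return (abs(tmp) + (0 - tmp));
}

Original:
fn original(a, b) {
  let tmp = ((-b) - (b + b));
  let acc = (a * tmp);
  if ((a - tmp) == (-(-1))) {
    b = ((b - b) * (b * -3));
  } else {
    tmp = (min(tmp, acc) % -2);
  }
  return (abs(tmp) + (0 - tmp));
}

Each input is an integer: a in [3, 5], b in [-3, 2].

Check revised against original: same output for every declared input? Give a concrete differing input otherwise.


Run the pair on a=4, b=1.
original: tmp = -3; acc = -12; ((a - tmp) == (-(-1))) -> false; tmp = 0; return 0
revised: tmp = -3; acc = 1; (!((-(-1)) == (a - tmp))) -> true; tmp = -1; return 2
0 != 2, so the rewrite changes behavior.
verdict: not equivalent; witness: a=4, b=1


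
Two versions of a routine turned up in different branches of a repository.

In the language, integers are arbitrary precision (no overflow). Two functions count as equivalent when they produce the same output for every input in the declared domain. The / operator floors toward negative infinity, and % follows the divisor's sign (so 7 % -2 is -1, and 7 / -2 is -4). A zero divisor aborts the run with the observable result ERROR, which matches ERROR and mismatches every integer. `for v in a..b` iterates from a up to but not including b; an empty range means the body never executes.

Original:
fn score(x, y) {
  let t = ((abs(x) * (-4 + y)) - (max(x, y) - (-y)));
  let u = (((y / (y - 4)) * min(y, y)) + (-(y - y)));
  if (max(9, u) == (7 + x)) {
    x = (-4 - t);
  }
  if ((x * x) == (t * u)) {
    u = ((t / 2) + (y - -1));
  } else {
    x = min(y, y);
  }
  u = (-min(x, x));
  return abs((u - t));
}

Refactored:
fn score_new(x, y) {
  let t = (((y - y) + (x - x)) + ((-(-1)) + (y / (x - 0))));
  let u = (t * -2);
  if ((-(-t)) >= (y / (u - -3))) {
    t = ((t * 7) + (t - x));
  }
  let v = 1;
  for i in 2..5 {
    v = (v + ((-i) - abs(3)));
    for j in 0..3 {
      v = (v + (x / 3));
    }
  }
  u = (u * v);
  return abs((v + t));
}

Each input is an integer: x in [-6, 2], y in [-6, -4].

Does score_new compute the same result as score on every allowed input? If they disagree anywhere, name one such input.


There is a counterexample at x=-6, y=-6: 54 on one side, 33 on the other.
score: t = -48; u = 0; (max(9, u) == (7 + x)) -> false; ((x * x) == (t * u)) -> false; x = -6; u = 6; return 54
score_new: t = 2; u = -4; ((-(-t)) >= (y / (u - -3))) -> false; v = 1; [i=2]; v = -4; [j=0]; v = -6; [j=1]; v = -8; [j=2]; v = -10; [i=3]; v = -16; [j=0]; v = -18; [j=1]; v = -20; [j=2]; v = -22; [i=4]; v = -29; [j=0]; v = -31; [j=1]; v = -33; [j=2]; v = -35; u = 140; return 33
verdict: not equivalent; witness: x=-6, y=-6


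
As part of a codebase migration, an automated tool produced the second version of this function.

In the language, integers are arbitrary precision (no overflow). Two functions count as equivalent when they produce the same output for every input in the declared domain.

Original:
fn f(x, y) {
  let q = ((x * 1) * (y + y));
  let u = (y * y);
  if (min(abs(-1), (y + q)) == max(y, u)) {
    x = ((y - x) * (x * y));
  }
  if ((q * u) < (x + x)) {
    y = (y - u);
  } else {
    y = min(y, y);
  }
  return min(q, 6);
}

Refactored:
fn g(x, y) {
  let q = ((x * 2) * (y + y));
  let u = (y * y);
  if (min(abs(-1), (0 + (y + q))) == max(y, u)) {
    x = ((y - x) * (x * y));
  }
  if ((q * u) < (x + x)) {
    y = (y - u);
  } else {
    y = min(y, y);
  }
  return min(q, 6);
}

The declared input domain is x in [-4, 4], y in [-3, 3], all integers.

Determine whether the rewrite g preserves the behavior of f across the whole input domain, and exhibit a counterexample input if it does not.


The rewrite breaks on x=-4, y=1, where the results are -8 and -16.
f: q=-8, then u=1, then (min(abs(-1), (y + q)) == max(y, u)) is false, then ((q * u) < (x + x)) is false, then y=1, then returns -8
g: q=-16, then u=1, then (min(abs(-1), (0 + (y + q))) == max(y, u)) is false, then ((q * u) < (x + x)) is true, then y=0, then returns -16
verdict: not equivalent; witness: x=-4, y=1


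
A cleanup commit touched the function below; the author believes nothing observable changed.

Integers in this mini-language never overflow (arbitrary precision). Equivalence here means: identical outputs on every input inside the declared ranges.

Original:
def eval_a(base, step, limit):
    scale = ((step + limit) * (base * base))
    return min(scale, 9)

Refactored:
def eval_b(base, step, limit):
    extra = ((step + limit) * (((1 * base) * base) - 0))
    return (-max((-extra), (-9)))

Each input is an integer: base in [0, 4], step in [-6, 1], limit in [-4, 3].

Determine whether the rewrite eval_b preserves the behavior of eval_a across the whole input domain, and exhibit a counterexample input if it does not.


The two are interchangeable: arithmetic usage differs, and constant usage differs, and local variable names differ, and min/max/abs usage differs, and every declared input agrees.
Tracing base=0, step=0, limit=1: eval_a: scale = 0; return 0 | eval_b: extra = 0; return 0 — matching result 0.
An exhaustive pass over the 320 declared inputs shows identical outputs.
verdict: equivalent


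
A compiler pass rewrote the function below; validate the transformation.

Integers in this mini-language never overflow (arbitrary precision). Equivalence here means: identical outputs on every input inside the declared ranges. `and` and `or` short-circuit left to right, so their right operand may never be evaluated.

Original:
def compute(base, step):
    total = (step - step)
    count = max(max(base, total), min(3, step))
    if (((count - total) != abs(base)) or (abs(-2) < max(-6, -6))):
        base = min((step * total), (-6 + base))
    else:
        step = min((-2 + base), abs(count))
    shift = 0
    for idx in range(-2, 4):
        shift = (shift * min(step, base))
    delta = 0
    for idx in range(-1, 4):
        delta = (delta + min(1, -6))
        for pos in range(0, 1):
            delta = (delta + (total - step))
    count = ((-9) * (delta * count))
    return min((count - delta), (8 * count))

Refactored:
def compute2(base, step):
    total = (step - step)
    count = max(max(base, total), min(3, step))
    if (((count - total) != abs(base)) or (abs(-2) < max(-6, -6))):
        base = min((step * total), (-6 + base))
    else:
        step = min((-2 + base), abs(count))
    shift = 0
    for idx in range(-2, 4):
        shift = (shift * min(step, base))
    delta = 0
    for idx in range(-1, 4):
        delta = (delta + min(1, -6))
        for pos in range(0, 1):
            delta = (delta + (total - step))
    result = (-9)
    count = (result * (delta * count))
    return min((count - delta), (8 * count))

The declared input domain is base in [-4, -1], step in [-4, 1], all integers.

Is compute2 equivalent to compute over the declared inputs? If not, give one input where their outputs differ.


The two versions differ — the changes include statement counts differ; local variable names differ.
Spot check at base=-3, step=-2 — compute: total := 0 | count := 0 | (((count - total) != abs(base)) or (abs(-2) < max(-6, -6))): true | base := -9 | shift := 0 | iter idx=-2: | shift := 0 | iter idx=-1: | shift := 0 | iter idx=0: | shift := 0 | iter idx=1: | shift := 0 | iter idx=2: | shift := 0 | iter idx=3: | shift := 0 | delta := 0 | iter idx=-1: | delta := -6 | iter pos=0: | delta := -4 | iter idx=0: | delta := -10 | iter pos=0: | delta := -8 | iter idx=1: | delta := -14 | iter pos=0: | delta := -12 | iter idx=2: | delta := -18 | iter pos=0: | delta := -16 | iter idx=3: | delta := -22 | iter pos=0: | delta := -20 | count := 0 | result 0. compute2: total := 0 | count := 0 | (((count - total) != abs(base)) or (abs(-2) < max(-6, -6))): true | base := -9 | shift := 0 | iter idx=-2: | shift := 0 | iter idx=-1: | shift := 0 | iter idx=0: | shift := 0 | iter idx=1: | shift := 0 | iter idx=2: | shift := 0 | iter idx=3: | shift := 0 | delta := 0 | iter idx=-1: | delta := -6 | iter pos=0: | delta := -4 | iter idx=0: | delta := -10 | iter pos=0: | delta := -8 | iter idx=1: | delta := -14 | iter pos=0: | delta := -12 | iter idx=2: | delta := -18 | iter pos=0: | delta := -16 | iter idx=3: | delta := -22 | iter pos=0: | delta := -20 | result := -9 | count := 0 | result 0. Both give 0.
Sweeping the whole domain (24 inputs) finds no disagreement.
verdict: equivalent


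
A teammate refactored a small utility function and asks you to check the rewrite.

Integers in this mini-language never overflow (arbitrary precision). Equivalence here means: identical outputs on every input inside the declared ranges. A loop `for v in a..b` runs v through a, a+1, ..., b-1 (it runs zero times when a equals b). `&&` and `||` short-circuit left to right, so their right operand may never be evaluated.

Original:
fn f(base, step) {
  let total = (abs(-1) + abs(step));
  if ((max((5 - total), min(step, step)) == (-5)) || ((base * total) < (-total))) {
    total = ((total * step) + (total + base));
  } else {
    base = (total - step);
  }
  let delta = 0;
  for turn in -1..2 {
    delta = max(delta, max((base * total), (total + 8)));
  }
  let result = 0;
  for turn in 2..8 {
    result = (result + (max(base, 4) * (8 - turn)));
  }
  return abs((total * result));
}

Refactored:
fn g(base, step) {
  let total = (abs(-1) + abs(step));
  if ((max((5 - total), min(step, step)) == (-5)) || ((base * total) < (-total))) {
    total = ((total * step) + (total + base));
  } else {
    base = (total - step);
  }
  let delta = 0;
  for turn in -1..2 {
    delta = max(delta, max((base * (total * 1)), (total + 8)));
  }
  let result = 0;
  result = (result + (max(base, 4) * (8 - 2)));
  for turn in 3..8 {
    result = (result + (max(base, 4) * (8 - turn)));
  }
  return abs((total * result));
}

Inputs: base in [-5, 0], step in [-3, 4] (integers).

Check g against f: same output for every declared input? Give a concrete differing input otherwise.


The two versions differ — the changes include statement counts differ; also loop structure differs; also min/max/abs usage differs; also constant usage differs; also arithmetic usage differs.
As a probe, take base=-4, step=2: f runs total becomes 3; next ((max((5 - total), min(step, step)) == (-5)) || ((base * total) < (-total))) evaluates to true; next total becomes 5; next delta becomes 0; next at turn=-1:; next delta becomes 13; next at turn=0:; next delta becomes 13; next at turn=1:; next delta becomes 13; next result becomes 0; next at turn=2:; next result becomes 24; next at turn=3:; next result becomes 44; next at turn=4:; next result becomes 60; next at turn=5:; next result becomes 72; next at turn=6:; next result becomes 80; next at turn=7:; next result becomes 84; next final value 420; g runs total becomes 3; next ((max((5 - total), min(step, step)) == (-5)) || ((base * total) < (-total))) evaluates to true; next total becomes 5; next delta becomes 0; next at turn=-1:; next delta becomes 13; next at turn=0:; next delta becomes 13; next at turn=1:; next delta becomes 13; next result becomes 0; next result becomes 24; next at turn=3:; next result becomes 44; next at turn=4:; next result becomes 60; next at turn=5:; next result becomes 72; next at turn=6:; next result becomes 80; next at turn=7:; next result becomes 84; next final value 420; both end at 420.
Across all 48 domain points the two functions coincide.
verdict: equivalent


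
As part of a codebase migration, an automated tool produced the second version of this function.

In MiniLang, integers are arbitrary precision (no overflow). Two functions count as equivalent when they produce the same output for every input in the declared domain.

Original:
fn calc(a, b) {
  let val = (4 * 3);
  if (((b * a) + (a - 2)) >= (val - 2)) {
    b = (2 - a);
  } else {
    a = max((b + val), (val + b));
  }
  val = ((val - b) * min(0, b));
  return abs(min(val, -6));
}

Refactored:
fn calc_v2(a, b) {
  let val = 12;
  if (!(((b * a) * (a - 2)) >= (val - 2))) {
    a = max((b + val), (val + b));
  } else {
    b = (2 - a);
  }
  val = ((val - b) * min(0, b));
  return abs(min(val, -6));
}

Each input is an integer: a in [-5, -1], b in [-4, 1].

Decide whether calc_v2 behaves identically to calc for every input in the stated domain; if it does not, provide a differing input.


There is a counterexample at a=-5, b=-4: 6 on one side, 64 on the other.
calc: val := 12 | (((b * a) + (a - 2)) >= (val - 2)): true | b := 7 | val := 0 | result 6
calc_v2: val := 12 | (!(((b * a) * (a - 2)) >= (val - 2))): true | a := 8 | val := -64 | result 64
verdict: not equivalent; witness: a=-5, b=-4


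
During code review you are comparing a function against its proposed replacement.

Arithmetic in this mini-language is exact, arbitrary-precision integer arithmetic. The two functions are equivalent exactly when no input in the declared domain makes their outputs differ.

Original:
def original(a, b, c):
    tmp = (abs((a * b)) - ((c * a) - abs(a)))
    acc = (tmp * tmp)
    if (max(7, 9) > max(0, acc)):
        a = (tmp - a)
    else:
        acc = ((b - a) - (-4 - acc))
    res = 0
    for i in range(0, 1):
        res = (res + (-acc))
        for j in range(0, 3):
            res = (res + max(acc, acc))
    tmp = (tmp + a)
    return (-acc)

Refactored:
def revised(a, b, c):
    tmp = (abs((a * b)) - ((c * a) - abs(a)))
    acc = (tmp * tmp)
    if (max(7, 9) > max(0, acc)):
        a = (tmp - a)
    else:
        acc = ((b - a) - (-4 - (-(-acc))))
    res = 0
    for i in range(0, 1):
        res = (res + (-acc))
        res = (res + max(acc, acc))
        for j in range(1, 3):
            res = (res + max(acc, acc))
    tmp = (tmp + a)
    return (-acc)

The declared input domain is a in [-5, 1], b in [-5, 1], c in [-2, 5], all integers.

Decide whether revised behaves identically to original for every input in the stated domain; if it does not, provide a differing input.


The two versions differ — the changes include min/max/abs usage differs; loop structure differs; statement counts differ; arithmetic usage differs.
Spot check at a=-5, b=-1, c=4 — original: tmp = 30; acc = 900; (max(7, 9) > max(0, acc)) -> false; acc = 908; res = 0; [i=0]; res = -908; [j=0]; res = 0; [j=1]; res = 908; [j=2]; res = 1816; tmp = 25; return -908. revised: tmp = 30; acc = 900; (max(7, 9) > max(0, acc)) -> false; acc = 908; res = 0; [i=0]; res = -908; res = 0; [j=1]; res = 908; [j=2]; res = 1816; tmp = 25; return -908. Both give -908.
Across all 392 domain points the two functions coincide.
verdict: equivalent
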